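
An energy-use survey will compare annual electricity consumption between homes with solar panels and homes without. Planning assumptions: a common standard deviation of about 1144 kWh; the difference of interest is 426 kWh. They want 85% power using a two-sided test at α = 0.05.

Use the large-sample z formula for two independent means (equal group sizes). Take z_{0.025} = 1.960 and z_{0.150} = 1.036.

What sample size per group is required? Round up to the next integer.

n = (z_{α/2} + z_β)² · (σ₁² + σ₂²) / δ²
  = (1.960 + 1.036)² · (2·1144² = 2617472) / 426²
  = 8.9760 · 2617472 / 181476
  = 129.46
Round up → n = 130 per group.

n = 130 per group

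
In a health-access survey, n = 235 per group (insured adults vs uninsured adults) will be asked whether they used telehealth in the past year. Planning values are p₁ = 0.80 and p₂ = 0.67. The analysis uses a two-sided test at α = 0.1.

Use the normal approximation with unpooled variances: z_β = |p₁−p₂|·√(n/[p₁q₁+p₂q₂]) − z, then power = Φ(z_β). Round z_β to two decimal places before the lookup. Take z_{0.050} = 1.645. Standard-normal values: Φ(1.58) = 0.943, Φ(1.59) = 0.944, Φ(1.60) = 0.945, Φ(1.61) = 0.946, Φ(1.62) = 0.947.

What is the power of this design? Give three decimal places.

z_β = |p₁−p₂|·√(n/[p₁q₁+p₂q₂]) − z_{α/2}
    = 0.13 · √(235/0.3811) − 1.645
    = 0.13 · 24.8322 − 1.645
    = 3.2282 − 1.645 = 1.5832 → 1.58
Power = Φ(1.58) = 0.943.

Power ≈ 0.943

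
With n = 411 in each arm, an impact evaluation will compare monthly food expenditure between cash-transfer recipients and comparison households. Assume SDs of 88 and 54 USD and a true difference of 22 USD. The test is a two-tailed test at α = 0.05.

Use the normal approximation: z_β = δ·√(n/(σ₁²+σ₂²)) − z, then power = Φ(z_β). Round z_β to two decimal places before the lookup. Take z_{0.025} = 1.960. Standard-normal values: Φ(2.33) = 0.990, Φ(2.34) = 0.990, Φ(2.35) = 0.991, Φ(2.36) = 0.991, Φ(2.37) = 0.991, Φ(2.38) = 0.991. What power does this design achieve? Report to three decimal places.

Power ≈ 0.991

z_β = δ·√(n/(σ₁²+σ₂²)) − z_{α/2}
    = 22 · √(411/10660) − 1.960
    = 22 · 0.19636 − 1.960
    = 4.3198 − 1.960 = 2.3598 → 2.36
Power = Φ(2.36) = 0.991.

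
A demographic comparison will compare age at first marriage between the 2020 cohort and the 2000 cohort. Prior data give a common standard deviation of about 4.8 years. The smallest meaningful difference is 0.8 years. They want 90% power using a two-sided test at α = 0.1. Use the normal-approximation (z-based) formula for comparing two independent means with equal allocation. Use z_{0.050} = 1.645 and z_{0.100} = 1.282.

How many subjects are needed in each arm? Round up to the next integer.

n = 617 per group

n = (z_{α/2} + z_β)² · (σ₁² + σ₂²) / δ²
  = (1.645 + 1.282)² · (2·4.8² = 46.08) / 0.8²
  = 8.5673 · 46.08 / 0.64
  = 616.85
Round up → n = 617 per group.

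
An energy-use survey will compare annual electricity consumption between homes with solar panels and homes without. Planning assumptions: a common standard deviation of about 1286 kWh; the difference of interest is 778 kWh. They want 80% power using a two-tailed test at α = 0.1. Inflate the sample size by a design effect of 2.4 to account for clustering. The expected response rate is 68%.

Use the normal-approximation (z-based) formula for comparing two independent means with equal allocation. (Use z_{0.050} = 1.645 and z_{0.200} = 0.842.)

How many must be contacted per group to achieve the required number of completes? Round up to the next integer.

n = (z_{α/2} + z_β)² · (σ₁² + σ₂²) / δ²
  = (1.645 + 0.842)² · (2·1286² = 3307592) / 778²
  = 6.1852 · 3307592 / 605284
  = 33.80
Design effect: 2.4 × 33.80 = 81.12.
Adjust for 68% response: 81.12 / 0.68 = 119.29.
Round up → n = 120 per group.

n = 120 per group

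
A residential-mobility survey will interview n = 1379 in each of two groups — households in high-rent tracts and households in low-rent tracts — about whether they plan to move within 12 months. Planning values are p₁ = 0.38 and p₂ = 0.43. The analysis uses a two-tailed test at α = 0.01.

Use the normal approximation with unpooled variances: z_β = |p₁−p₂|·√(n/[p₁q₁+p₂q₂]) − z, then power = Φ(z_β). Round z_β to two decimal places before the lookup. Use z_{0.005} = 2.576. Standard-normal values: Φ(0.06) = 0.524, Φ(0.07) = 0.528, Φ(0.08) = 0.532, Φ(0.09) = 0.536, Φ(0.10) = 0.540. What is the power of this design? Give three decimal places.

z_β = |p₁−p₂|·√(n/[p₁q₁+p₂q₂]) − z_{α/2}
    = 0.05 · √(1379/0.4807) − 2.576
    = 0.05 · 53.5606 − 2.576
    = 2.6780 − 2.576 = 0.1020 → 0.10
Power = Φ(0.10) = 0.540.

Power ≈ 0.540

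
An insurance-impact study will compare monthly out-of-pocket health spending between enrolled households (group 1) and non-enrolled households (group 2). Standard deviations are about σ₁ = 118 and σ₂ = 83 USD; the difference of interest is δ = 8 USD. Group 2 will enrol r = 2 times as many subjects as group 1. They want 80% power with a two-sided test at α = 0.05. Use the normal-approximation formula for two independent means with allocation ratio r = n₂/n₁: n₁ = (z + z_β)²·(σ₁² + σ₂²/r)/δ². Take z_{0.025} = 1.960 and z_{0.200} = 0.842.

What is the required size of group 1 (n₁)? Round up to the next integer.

n₁ = (z_{α/2} + z_β)² · (σ₁² + σ₂²/r) / δ²
   = (1.960 + 0.842)² · (118² + 83²/2) / 8²
   = 7.8512 · (13924 + 3444.5) / 64
   = 7.8512 · 17368.5 / 64
   = 2130.68
Round up → n₁ = 2131; n₂ = r·n₁ = 2 × 2131 = 4262.

n₁ = 2131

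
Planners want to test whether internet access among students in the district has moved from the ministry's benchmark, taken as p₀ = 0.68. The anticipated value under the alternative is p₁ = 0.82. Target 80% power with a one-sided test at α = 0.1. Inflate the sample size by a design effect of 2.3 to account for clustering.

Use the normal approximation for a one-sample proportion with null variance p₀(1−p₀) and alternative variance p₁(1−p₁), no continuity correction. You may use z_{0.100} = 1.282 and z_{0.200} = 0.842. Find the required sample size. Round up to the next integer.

n = 100

n = [z_α·√(p₀q₀) + z_β·√(p₁q₁)]² / (p₁ − p₀)²
  = [1.282·√(0.68·0.32) + 0.842·√(0.82·0.18)]² / (0.14)²
  = [1.282·0.4665 + 0.842·0.3842]² / 0.0196
  = [0.9215]² / 0.0196
  = 43.33
Design effect: 2.3 × 43.33 = 99.65.
Round up → n = 100.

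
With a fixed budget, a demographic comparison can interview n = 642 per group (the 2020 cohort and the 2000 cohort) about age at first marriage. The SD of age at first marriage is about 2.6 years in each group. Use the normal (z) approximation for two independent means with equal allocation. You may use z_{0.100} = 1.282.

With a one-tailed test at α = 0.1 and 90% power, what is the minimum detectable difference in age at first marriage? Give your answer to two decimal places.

δ = (z_α + z_β) · √((σ₁²+σ₂²)/n)
  = (1.282 + 1.282) · √(13.52/642)
  = 2.564 · √0.02106
  = 2.564 · 0.1451
  = 0.3721

Minimum detectable difference ≈ 0.37 years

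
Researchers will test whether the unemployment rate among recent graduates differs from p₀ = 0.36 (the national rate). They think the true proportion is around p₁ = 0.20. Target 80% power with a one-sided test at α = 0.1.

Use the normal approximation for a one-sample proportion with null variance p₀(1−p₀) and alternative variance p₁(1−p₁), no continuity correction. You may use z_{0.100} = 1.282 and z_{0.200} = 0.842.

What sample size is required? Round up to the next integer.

n = 36

n = [z_α·√(p₀q₀) + z_β·√(p₁q₁)]² / (p₁ − p₀)²
  = [1.282·√(0.36·0.64) + 0.842·√(0.20·0.80)]² / (-0.16)²
  = [1.282·0.4800 + 0.842·0.4000]² / 0.0256
  = [0.9522]² / 0.0256
  = 35.41
Round up → n = 36.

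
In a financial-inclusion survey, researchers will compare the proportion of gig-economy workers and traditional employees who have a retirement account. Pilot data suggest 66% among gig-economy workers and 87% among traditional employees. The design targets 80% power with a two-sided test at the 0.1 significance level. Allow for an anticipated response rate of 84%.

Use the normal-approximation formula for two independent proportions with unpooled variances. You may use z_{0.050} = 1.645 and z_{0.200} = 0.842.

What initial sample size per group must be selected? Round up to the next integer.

n = (z_{α/2} + z_β)² · [p₁(1−p₁) + p₂(1−p₂)] / (p₁ − p₂)²
  = (1.645 + 0.842)² · (0.66·0.34 + 0.87·0.13) / (-0.21)²
  = (2.487)² · (0.2244 + 0.1131) / 0.0441
  = 6.1852 · 0.3375 / 0.0441
  = 47.34
Adjust for 84% response: 47.34 / 0.84 = 56.35.
Round up → n = 57 per group.

n = 57 per group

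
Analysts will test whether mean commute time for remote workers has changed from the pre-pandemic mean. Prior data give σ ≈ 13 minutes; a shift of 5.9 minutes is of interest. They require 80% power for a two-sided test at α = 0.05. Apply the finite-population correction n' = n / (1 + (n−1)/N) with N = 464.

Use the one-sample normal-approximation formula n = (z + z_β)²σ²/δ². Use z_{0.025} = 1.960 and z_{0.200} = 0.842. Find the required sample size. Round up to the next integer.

n = (z_{α/2} + z_β)² · σ² / δ²
  = (1.960 + 0.842)² · 13² / 5.9²
  = 7.8512 · 169 / 34.81
  = 38.12
Finite-population correction (N = 464): 38.12 / (1 + (38.12 − 1)/464) = 35.29.
Round up → n = 36.

n = 36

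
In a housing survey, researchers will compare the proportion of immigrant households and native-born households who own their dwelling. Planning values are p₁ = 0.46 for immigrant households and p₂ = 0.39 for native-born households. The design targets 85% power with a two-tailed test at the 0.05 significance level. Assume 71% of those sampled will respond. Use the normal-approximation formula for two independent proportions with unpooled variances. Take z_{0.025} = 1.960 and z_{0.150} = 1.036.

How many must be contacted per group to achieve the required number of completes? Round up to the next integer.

n = 1255 per group

n = (z_{α/2} + z_β)² · [p₁(1−p₁) + p₂(1−p₂)] / (p₁ − p₂)²
  = (1.960 + 1.036)² · (0.46·0.54 + 0.39·0.61) / (0.07)²
  = (2.996)² · (0.2484 + 0.2379) / 0.0049
  = 8.9760 · 0.4863 / 0.0049
  = 890.82
Adjust for 71% response: 890.82 / 0.71 = 1254.68.
Round up → n = 1255 per group.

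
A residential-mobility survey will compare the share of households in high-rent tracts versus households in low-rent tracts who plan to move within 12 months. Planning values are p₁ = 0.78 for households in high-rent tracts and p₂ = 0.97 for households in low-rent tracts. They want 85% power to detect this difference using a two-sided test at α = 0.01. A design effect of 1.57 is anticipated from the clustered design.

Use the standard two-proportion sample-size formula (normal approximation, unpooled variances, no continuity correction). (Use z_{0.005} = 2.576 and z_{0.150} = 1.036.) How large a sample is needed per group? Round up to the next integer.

n = (z_{α/2} + z_β)² · [p₁(1−p₁) + p₂(1−p₂)] / (p₁ − p₂)²
  = (2.576 + 1.036)² · (0.78·0.22 + 0.97·0.03) / (-0.19)²
  = (3.612)² · (0.1716 + 0.0291) / 0.0361
  = 13.0465 · 0.2007 / 0.0361
  = 72.53
Design effect: 1.57 × 72.53 = 113.88.
Round up → n = 114 per group.

n = 114 per group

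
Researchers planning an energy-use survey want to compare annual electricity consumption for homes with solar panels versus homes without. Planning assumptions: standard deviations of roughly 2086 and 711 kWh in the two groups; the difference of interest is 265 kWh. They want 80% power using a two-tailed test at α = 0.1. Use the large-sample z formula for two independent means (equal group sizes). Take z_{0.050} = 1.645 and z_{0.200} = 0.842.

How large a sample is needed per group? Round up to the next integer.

n = 428 per group

n = (z_{α/2} + z_β)² · (σ₁² + σ₂²) / δ²
  = (1.645 + 0.842)² · (2086² + 711² = 4856917) / 265²
  = 6.1852 · 4856917 / 70225
  = 427.78
Round up → n = 428 per group.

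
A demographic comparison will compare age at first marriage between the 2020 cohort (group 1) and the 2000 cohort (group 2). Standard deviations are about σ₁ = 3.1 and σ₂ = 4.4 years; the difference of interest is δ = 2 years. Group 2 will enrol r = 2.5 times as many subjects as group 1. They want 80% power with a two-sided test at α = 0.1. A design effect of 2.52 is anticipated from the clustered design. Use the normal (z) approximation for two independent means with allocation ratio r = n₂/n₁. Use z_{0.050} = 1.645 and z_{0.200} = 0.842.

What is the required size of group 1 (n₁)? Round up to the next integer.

n₁ = (z_{α/2} + z_β)² · (σ₁² + σ₂²/r) / δ²
   = (1.645 + 0.842)² · (3.1² + 4.4²/2.5) / 2²
   = 6.1852 · (9.61 + 7.744) / 4
   = 6.1852 · 17.354 / 4
   = 26.83
Design effect: 2.52 × 26.83 = 67.62.
Round up → n₁ = 68; n₂ = r·n₁ = 2.5 × 68 = 170.

n₁ = 68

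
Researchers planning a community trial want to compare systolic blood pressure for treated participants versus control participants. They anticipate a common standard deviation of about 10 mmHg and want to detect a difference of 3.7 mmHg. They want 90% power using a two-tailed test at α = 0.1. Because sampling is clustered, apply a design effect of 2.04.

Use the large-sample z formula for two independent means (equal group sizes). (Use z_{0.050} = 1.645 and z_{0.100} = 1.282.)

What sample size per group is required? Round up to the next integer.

n = 256 per group

n = (z_{α/2} + z_β)² · (σ₁² + σ₂²) / δ²
  = (1.645 + 1.282)² · (2·10² = 200) / 3.7²
  = 8.5673 · 200 / 13.69
  = 125.16
Design effect: 2.04 × 125.16 = 255.33.
Round up → n = 256 per group.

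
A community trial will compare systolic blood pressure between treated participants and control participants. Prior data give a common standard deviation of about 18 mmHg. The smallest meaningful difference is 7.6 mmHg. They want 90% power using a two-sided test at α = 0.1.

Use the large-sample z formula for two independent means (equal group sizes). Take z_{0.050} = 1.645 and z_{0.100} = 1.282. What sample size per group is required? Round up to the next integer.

n = (z_{α/2} + z_β)² · (σ₁² + σ₂²) / δ²
  = (1.645 + 1.282)² · (2·18² = 648) / 7.6²
  = 8.5673 · 648 / 57.76
  = 96.12
Round up → n = 97 per group.

n = 97 per group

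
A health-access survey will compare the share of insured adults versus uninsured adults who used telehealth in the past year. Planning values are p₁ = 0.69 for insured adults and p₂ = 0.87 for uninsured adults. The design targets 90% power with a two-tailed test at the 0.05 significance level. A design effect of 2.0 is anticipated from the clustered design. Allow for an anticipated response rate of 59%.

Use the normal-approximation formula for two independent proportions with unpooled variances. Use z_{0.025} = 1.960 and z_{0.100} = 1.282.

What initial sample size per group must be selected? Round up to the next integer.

n = 360 per group

n = (z_{α/2} + z_β)² · [p₁(1−p₁) + p₂(1−p₂)] / (p₁ − p₂)²
  = (1.960 + 1.282)² · (0.69·0.31 + 0.87·0.13) / (-0.18)²
  = (3.242)² · (0.2139 + 0.1131) / 0.0324
  = 10.5106 · 0.3270 / 0.0324
  = 106.08
Design effect: 2.0 × 106.08 = 212.16.
Adjust for 59% response: 212.16 / 0.59 = 359.59.
Round up → n = 360 per group.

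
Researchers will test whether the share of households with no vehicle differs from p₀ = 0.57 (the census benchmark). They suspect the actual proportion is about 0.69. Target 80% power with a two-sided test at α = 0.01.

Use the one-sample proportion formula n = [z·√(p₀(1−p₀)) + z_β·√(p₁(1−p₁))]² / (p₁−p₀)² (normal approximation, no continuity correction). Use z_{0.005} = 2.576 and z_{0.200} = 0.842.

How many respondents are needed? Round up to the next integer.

n = [z_{α/2}·√(p₀q₀) + z_β·√(p₁q₁)]² / (p₁ − p₀)²
  = [2.576·√(0.57·0.43) + 0.842·√(0.69·0.31)]² / (0.12)²
  = [2.576·0.4951 + 0.842·0.4625]² / 0.0144
  = [1.6647]² / 0.0144
  = 192.45
Round up → n = 193.

n = 193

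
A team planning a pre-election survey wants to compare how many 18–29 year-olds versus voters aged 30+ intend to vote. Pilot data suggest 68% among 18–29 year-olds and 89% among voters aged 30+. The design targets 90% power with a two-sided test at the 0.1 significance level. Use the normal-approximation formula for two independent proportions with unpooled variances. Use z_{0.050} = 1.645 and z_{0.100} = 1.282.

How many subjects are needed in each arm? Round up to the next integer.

n = (z_{α/2} + z_β)² · [p₁(1−p₁) + p₂(1−p₂)] / (p₁ − p₂)²
  = (1.645 + 1.282)² · (0.68·0.32 + 0.89·0.11) / (-0.21)²
  = (2.927)² · (0.2176 + 0.0979) / 0.0441
  = 8.5673 · 0.3155 / 0.0441
  = 61.29
Round up → n = 62 per group.

n = 62 per group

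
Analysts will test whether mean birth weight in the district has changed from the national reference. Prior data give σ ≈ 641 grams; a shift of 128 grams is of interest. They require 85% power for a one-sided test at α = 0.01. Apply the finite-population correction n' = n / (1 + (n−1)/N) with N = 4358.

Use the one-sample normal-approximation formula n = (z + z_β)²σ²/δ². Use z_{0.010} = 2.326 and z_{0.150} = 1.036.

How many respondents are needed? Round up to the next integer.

n = 267

n = (z_α + z_β)² · σ² / δ²
  = (2.326 + 1.036)² · 641² / 128²
  = 11.3030 · 410881 / 16384
  = 283.46
Finite-population correction (N = 4358): 283.46 / (1 + (283.46 − 1)/4358) = 266.21.
Round up → n = 267.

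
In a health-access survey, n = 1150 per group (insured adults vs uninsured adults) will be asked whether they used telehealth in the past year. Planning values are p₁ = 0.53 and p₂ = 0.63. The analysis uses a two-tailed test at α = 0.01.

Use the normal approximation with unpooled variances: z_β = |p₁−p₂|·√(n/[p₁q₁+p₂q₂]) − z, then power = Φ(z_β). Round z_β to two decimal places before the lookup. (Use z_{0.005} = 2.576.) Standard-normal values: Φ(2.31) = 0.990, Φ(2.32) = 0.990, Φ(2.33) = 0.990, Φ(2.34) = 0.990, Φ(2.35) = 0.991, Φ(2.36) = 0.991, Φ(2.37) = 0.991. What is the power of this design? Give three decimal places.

Power ≈ 0.990

z_β = |p₁−p₂|·√(n/[p₁q₁+p₂q₂]) − z_{α/2}
    = 0.10 · √(1150/0.4822) − 2.576
    = 0.10 · 48.8355 − 2.576
    = 4.8835 − 2.576 = 2.3075 → 2.31
Power = Φ(2.31) = 0.990.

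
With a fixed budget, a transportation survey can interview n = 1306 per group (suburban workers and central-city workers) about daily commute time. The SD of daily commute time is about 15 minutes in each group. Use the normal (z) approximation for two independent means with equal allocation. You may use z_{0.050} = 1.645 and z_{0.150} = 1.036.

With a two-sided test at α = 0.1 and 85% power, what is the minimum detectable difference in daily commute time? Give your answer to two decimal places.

Minimum detectable difference ≈ 1.57 minutes

δ = (z_{α/2} + z_β) · √((σ₁²+σ₂²)/n)
  = (1.645 + 1.036) · √(450/1306)
  = 2.681 · √0.34456
  = 2.681 · 0.5870
  = 1.5737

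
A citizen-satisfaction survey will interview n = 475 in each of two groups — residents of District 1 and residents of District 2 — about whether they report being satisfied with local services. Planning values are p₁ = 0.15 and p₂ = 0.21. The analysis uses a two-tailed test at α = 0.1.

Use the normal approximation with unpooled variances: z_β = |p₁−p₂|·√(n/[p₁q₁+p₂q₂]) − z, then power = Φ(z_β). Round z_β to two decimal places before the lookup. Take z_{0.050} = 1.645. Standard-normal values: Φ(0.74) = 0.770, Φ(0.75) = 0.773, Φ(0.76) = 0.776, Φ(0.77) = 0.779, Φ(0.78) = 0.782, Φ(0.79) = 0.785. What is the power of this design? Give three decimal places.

Power ≈ 0.779

z_β = |p₁−p₂|·√(n/[p₁q₁+p₂q₂]) − z_{α/2}
    = 0.06 · √(475/0.2934) − 1.645
    = 0.06 · 40.2362 − 1.645
    = 2.4142 − 1.645 = 0.7692 → 0.77
Power = Φ(0.77) = 0.779.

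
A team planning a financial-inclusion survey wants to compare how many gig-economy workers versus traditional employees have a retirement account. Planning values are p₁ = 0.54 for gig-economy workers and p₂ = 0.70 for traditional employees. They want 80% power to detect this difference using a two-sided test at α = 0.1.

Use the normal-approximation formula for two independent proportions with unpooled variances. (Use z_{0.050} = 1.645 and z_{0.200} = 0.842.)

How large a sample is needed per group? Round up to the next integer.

n = 111 per group

n = (z_{α/2} + z_β)² · [p₁(1−p₁) + p₂(1−p₂)] / (p₁ − p₂)²
  = (1.645 + 0.842)² · (0.54·0.46 + 0.70·0.30) / (-0.16)²
  = (2.487)² · (0.2484 + 0.2100) / 0.0256
  = 6.1852 · 0.4584 / 0.0256
  = 110.75
Round up → n = 111 per group.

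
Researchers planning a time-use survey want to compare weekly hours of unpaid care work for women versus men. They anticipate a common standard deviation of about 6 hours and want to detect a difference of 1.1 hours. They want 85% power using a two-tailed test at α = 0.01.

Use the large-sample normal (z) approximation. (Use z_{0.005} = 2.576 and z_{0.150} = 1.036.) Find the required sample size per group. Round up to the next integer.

n = (z_{α/2} + z_β)² · (σ₁² + σ₂²) / δ²
  = (2.576 + 1.036)² · (2·6² = 72) / 1.1²
  = 13.0465 · 72 / 1.21
  = 776.32
Round up → n = 777 per group.

n = 777 per group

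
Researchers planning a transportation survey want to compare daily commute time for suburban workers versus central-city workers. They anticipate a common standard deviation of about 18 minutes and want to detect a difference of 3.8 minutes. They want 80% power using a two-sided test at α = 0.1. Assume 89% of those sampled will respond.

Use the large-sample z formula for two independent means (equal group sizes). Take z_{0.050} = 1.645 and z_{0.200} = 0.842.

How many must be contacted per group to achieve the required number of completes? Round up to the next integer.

n = (z_{α/2} + z_β)² · (σ₁² + σ₂²) / δ²
  = (1.645 + 0.842)² · (2·18² = 648) / 3.8²
  = 6.1852 · 648 / 14.44
  = 277.56
Adjust for 89% response: 277.56 / 0.89 = 311.87.
Round up → n = 312 per group.

n = 312 per group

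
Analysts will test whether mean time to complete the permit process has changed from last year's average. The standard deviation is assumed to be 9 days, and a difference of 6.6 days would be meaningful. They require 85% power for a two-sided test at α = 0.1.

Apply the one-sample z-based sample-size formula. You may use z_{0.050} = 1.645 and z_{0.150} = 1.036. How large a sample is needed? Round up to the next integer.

n = (z_{α/2} + z_β)² · σ² / δ²
  = (1.645 + 1.036)² · 9² / 6.6²
  = 7.1878 · 81 / 43.56
  = 13.37
Round up → n = 14.

n = 14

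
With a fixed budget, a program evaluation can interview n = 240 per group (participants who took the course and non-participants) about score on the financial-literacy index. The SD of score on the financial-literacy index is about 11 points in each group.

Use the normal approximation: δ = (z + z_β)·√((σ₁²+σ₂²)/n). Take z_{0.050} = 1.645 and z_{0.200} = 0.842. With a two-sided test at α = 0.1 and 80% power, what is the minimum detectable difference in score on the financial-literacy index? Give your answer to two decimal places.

δ = (z_{α/2} + z_β) · √((σ₁²+σ₂²)/n)
  = (1.645 + 0.842) · √(242/240)
  = 2.487 · √1.0083
  = 2.487 · 1.0042
  = 2.4973

Minimum detectable difference ≈ 2.50 points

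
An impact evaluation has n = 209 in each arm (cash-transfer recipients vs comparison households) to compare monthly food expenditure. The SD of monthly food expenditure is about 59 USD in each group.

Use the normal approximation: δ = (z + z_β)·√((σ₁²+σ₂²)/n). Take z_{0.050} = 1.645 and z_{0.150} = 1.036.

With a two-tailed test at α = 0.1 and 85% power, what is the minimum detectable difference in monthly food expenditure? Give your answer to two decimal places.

Minimum detectable difference ≈ 15.47 USD

δ = (z_{α/2} + z_β) · √((σ₁²+σ₂²)/n)
  = (1.645 + 1.036) · √(6962/209)
  = 2.681 · √33.311
  = 2.681 · 5.7716
  = 15.4736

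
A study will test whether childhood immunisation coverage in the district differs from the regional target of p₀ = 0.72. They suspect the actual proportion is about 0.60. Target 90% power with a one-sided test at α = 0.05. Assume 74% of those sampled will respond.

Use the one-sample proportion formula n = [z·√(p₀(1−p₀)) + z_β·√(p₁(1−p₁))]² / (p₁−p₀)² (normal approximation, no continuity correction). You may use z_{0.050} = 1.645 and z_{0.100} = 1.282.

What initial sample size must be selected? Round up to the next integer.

n = [z_α·√(p₀q₀) + z_β·√(p₁q₁)]² / (p₁ − p₀)²
  = [1.645·√(0.72·0.28) + 1.282·√(0.60·0.40)]² / (-0.12)²
  = [1.645·0.4490 + 1.282·0.4899]² / 0.0144
  = [1.3667]² / 0.0144
  = 129.70
Adjust for 74% response: 129.70 / 0.74 = 175.28.
Round up → n = 176.

n = 176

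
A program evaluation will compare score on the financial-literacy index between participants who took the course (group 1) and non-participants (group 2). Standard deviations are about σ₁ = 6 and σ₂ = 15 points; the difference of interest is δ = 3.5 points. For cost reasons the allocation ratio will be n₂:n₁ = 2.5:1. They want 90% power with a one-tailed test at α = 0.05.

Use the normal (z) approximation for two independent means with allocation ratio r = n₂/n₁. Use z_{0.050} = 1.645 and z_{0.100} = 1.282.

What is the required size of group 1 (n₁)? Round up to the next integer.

n₁ = 89

n₁ = (z_α + z_β)² · (σ₁² + σ₂²/r) / δ²
   = (1.645 + 1.282)² · (6² + 15²/2.5) / 3.5²
   = 8.5673 · (36 + 90) / 12.25
   = 8.5673 · 126 / 12.25
   = 88.12
Round up → n₁ = 89; n₂ = r·n₁ = 2.5 × 89 = 223.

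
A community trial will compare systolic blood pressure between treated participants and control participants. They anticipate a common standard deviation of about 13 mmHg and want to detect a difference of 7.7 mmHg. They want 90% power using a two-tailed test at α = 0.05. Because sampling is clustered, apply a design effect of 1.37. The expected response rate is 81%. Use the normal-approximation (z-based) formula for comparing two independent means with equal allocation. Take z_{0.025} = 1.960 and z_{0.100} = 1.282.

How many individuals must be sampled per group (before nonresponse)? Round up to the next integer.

n = 102 per group

n = (z_{α/2} + z_β)² · (σ₁² + σ₂²) / δ²
  = (1.960 + 1.282)² · (2·13² = 338) / 7.7²
  = 10.5106 · 338 / 59.29
  = 59.92
Design effect: 1.37 × 59.92 = 82.09.
Adjust for 81% response: 82.09 / 0.81 = 101.34.
Round up → n = 102 per group.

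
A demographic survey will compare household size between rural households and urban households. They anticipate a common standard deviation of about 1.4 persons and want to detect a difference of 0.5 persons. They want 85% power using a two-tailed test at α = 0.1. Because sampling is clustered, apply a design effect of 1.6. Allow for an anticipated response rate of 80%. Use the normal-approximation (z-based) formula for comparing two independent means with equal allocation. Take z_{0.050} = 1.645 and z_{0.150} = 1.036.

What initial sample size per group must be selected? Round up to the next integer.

n = (z_{α/2} + z_β)² · (σ₁² + σ₂²) / δ²
  = (1.645 + 1.036)² · (2·1.4² = 3.92) / 0.5²
  = 7.1878 · 3.92 / 0.25
  = 112.70
Design effect: 1.6 × 112.70 = 180.33.
Adjust for 80% response: 180.33 / 0.80 = 225.41.
Round up → n = 226 per group.

n = 226 per group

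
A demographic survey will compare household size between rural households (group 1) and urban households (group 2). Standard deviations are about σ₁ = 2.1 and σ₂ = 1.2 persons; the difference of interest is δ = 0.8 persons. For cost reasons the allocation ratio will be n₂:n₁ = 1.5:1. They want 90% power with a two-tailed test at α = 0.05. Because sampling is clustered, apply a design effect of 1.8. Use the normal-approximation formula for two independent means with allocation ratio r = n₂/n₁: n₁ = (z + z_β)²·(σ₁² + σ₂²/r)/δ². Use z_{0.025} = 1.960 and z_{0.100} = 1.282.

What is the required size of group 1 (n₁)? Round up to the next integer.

n₁ = 159

n₁ = (z_{α/2} + z_β)² · (σ₁² + σ₂²/r) / δ²
   = (1.960 + 1.282)² · (2.1² + 1.2²/1.5) / 0.8²
   = 10.5106 · (4.41 + 0.96) / 0.64
   = 10.5106 · 5.37 / 0.64
   = 88.19
Design effect: 1.8 × 88.19 = 158.74.
Round up → n₁ = 159; n₂ = r·n₁ = 1.5 × 159 = 239.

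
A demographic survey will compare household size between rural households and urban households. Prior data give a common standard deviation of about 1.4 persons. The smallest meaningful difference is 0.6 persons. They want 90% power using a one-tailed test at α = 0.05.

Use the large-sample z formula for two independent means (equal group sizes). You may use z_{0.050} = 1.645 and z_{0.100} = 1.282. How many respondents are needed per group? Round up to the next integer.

n = 94 per group

n = (z_α + z_β)² · (σ₁² + σ₂²) / δ²
  = (1.645 + 1.282)² · (2·1.4² = 3.92) / 0.6²
  = 8.5673 · 3.92 / 0.36
  = 93.29
Round up → n = 94 per group.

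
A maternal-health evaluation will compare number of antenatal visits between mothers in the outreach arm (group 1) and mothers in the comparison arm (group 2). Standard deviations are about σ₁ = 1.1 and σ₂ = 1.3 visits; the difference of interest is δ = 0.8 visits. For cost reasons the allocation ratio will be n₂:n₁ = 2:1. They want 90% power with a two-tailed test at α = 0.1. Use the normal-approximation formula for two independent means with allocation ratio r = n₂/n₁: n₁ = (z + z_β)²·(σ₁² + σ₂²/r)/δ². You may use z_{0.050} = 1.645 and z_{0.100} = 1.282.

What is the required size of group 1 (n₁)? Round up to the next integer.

n₁ = (z_{α/2} + z_β)² · (σ₁² + σ₂²/r) / δ²
   = (1.645 + 1.282)² · (1.1² + 1.3²/2) / 0.8²
   = 8.5673 · (1.21 + 0.845) / 0.64
   = 8.5673 · 2.055 / 0.64
   = 27.51
Round up → n₁ = 28; n₂ = r·n₁ = 2 × 28 = 56.

n₁ = 28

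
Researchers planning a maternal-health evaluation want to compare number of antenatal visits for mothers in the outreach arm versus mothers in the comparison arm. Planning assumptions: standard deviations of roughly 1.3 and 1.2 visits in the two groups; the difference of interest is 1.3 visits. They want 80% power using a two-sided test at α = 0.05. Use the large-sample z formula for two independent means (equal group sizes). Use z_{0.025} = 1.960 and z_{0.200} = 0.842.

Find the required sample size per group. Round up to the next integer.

n = (z_{α/2} + z_β)² · (σ₁² + σ₂²) / δ²
  = (1.960 + 0.842)² · (1.3² + 1.2² = 3.13) / 1.3²
  = 7.8512 · 3.13 / 1.69
  = 14.54
Round up → n = 15 per group.

n = 15 per group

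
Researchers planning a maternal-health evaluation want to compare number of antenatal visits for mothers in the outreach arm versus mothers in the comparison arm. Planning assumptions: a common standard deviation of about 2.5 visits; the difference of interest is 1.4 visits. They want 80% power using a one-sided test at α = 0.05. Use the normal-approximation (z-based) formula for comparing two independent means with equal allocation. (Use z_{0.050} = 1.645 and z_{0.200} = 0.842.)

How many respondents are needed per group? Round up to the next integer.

n = 40 per group

n = (z_α + z_β)² · (σ₁² + σ₂²) / δ²
  = (1.645 + 0.842)² · (2·2.5² = 12.5) / 1.4²
  = 6.1852 · 12.5 / 1.96
  = 39.45
Round up → n = 40 per group.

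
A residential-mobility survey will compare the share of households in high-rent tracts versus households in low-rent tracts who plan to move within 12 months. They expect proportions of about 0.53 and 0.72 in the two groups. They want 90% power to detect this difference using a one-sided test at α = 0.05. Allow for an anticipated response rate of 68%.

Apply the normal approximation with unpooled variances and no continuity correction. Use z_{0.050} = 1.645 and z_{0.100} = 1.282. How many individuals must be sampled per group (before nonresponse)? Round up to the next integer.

n = (z_α + z_β)² · [p₁(1−p₁) + p₂(1−p₂)] / (p₁ − p₂)²
  = (1.645 + 1.282)² · (0.53·0.47 + 0.72·0.28) / (-0.19)²
  = (2.927)² · (0.2491 + 0.2016) / 0.0361
  = 8.5673 · 0.4507 / 0.0361
  = 106.96
Adjust for 68% response: 106.96 / 0.68 = 157.30.
Round up → n = 158 per group.

n = 158 per group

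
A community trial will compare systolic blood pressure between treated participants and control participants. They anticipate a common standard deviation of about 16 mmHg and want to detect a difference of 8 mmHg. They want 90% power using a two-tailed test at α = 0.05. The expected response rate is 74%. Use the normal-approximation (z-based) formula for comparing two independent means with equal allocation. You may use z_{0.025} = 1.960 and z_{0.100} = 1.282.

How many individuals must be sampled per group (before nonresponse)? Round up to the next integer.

n = (z_{α/2} + z_β)² · (σ₁² + σ₂²) / δ²
  = (1.960 + 1.282)² · (2·16² = 512) / 8²
  = 10.5106 · 512 / 64
  = 84.08
Adjust for 74% response: 84.08 / 0.74 = 113.63.
Round up → n = 114 per group.

n = 114 per group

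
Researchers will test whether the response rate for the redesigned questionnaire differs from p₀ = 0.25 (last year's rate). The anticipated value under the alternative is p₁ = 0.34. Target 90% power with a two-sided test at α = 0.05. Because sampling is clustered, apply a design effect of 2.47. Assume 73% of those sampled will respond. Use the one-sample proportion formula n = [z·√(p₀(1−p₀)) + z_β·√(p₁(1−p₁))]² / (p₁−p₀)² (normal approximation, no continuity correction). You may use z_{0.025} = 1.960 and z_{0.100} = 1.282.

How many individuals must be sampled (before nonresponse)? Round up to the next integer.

n = [z_{α/2}·√(p₀q₀) + z_β·√(p₁q₁)]² / (p₁ − p₀)²
  = [1.960·√(0.25·0.75) + 1.282·√(0.34·0.66)]² / (0.09)²
  = [1.960·0.4330 + 1.282·0.4737]² / 0.0081
  = [1.4560]² / 0.0081
  = 261.72
Design effect: 2.47 × 261.72 = 646.45.
Adjust for 73% response: 646.45 / 0.73 = 885.55.
Round up → n = 886.

n = 886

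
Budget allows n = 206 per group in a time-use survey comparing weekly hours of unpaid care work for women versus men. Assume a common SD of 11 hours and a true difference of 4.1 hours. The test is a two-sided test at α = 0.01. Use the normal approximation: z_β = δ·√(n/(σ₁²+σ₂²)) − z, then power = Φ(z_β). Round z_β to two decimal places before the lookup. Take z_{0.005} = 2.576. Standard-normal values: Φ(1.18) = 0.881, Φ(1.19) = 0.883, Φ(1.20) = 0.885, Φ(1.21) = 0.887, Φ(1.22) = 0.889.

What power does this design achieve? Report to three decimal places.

Power ≈ 0.887

z_β = δ·√(n/(σ₁²+σ₂²)) − z_{α/2}
    = 4.1 · √(206/242) − 2.576
    = 4.1 · 0.92263 − 2.576
    = 3.7828 − 2.576 = 1.2068 → 1.21
Power = Φ(1.21) = 0.887.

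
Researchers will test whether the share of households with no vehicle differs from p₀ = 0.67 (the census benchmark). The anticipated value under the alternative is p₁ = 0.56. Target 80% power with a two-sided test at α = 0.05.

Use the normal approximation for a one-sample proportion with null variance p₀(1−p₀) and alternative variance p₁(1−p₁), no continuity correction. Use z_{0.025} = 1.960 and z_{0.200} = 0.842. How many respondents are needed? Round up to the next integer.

n = 149

n = [z_{α/2}·√(p₀q₀) + z_β·√(p₁q₁)]² / (p₁ − p₀)²
  = [1.960·√(0.67·0.33) + 0.842·√(0.56·0.44)]² / (-0.11)²
  = [1.960·0.4702 + 0.842·0.4964]² / 0.0121
  = [1.3396]² / 0.0121
  = 148.30
Round up → n = 149.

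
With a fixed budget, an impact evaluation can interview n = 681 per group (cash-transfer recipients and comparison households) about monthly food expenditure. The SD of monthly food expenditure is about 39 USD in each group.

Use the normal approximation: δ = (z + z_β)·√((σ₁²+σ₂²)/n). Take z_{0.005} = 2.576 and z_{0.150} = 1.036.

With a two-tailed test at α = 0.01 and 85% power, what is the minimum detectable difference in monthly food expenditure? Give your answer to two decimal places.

Minimum detectable difference ≈ 7.63 USD

δ = (z_{α/2} + z_β) · √((σ₁²+σ₂²)/n)
  = (2.576 + 1.036) · √(3042/681)
  = 3.612 · √4.467
  = 3.612 · 2.1135
  = 7.6340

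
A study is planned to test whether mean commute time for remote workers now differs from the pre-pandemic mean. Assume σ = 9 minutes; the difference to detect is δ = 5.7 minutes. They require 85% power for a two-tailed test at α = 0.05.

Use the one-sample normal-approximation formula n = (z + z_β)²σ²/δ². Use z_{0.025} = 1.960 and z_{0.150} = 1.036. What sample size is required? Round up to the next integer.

n = (z_{α/2} + z_β)² · σ² / δ²
  = (1.960 + 1.036)² · 9² / 5.7²
  = 8.9760 · 81 / 32.49
  = 22.38
Round up → n = 23.

n = 23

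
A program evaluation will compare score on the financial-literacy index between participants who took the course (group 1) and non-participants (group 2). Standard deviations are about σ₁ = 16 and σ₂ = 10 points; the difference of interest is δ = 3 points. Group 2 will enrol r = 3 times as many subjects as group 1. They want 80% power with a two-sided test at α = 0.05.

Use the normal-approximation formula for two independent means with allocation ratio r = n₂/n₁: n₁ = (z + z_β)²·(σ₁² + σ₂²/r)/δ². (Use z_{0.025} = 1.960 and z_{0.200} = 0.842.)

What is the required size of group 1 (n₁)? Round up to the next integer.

n₁ = 253

n₁ = (z_{α/2} + z_β)² · (σ₁² + σ₂²/r) / δ²
   = (1.960 + 0.842)² · (16² + 10²/3) / 3²
   = 7.8512 · (256 + 33.3333) / 9
   = 7.8512 · 289.3333 / 9
   = 252.40
Round up → n₁ = 253; n₂ = r·n₁ = 3 × 253 = 759.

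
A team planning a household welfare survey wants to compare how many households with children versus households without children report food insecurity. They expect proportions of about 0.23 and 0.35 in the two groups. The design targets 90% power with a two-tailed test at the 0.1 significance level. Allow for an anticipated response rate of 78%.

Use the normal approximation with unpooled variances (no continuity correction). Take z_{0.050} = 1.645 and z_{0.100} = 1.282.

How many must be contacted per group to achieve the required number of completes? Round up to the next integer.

n = (z_{α/2} + z_β)² · [p₁(1−p₁) + p₂(1−p₂)] / (p₁ − p₂)²
  = (1.645 + 1.282)² · (0.23·0.77 + 0.35·0.65) / (-0.12)²
  = (2.927)² · (0.1771 + 0.2275) / 0.0144
  = 8.5673 · 0.4046 / 0.0144
  = 240.72
Adjust for 78% response: 240.72 / 0.78 = 308.61.
Round up → n = 309 per group.

n = 309 per group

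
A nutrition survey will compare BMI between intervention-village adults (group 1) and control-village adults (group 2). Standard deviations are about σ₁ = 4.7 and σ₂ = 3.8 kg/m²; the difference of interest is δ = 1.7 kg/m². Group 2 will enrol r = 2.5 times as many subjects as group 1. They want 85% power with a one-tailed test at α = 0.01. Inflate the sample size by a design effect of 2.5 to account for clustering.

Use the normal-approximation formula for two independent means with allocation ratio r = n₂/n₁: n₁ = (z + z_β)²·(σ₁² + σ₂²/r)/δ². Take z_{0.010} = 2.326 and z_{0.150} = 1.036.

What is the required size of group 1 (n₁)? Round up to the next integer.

n₁ = 273

n₁ = (z_α + z_β)² · (σ₁² + σ₂²/r) / δ²
   = (2.326 + 1.036)² · (4.7² + 3.8²/2.5) / 1.7²
   = 11.3030 · (22.09 + 5.776) / 2.89
   = 11.3030 · 27.866 / 2.89
   = 108.99
Design effect: 2.5 × 108.99 = 272.47.
Round up → n₁ = 273; n₂ = r·n₁ = 2.5 × 273 = 683.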